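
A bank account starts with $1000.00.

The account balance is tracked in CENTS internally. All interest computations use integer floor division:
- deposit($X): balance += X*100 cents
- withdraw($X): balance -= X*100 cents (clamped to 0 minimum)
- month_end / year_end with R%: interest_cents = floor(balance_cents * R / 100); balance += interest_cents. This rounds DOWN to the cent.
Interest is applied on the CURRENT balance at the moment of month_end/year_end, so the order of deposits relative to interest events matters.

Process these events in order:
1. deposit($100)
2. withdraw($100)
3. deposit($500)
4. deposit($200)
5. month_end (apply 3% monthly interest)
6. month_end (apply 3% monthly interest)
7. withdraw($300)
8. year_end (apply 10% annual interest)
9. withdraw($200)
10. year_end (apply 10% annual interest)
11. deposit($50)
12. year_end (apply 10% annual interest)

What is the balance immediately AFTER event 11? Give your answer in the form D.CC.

After 1 (deposit($100)): balance=$1100.00 total_interest=$0.00
After 2 (withdraw($100)): balance=$1000.00 total_interest=$0.00
After 3 (deposit($500)): balance=$1500.00 total_interest=$0.00
After 4 (deposit($200)): balance=$1700.00 total_interest=$0.00
After 5 (month_end (apply 3% monthly interest)): balance=$1751.00 total_interest=$51.00
After 6 (month_end (apply 3% monthly interest)): balance=$1803.53 total_interest=$103.53
After 7 (withdraw($300)): balance=$1503.53 total_interest=$103.53
After 8 (year_end (apply 10% annual interest)): balance=$1653.88 total_interest=$253.88
After 9 (withdraw($200)): balance=$1453.88 total_interest=$253.88
After 10 (year_end (apply 10% annual interest)): balance=$1599.26 total_interest=$399.26
After 11 (deposit($50)): balance=$1649.26 total_interest=$399.26

Answer: 1649.26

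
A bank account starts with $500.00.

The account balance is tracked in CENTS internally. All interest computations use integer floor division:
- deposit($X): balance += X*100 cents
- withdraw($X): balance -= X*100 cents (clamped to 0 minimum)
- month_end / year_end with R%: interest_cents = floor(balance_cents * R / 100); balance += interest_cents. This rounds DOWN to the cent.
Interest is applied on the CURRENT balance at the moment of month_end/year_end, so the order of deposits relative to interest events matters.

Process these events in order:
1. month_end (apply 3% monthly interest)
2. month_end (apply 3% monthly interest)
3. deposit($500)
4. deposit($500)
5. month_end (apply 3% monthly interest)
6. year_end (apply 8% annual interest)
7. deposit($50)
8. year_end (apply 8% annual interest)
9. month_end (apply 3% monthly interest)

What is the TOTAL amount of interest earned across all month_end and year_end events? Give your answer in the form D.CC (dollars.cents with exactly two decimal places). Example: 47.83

After 1 (month_end (apply 3% monthly interest)): balance=$515.00 total_interest=$15.00
After 2 (month_end (apply 3% monthly interest)): balance=$530.45 total_interest=$30.45
After 3 (deposit($500)): balance=$1030.45 total_interest=$30.45
After 4 (deposit($500)): balance=$1530.45 total_interest=$30.45
After 5 (month_end (apply 3% monthly interest)): balance=$1576.36 total_interest=$76.36
After 6 (year_end (apply 8% annual interest)): balance=$1702.46 total_interest=$202.46
After 7 (deposit($50)): balance=$1752.46 total_interest=$202.46
After 8 (year_end (apply 8% annual interest)): balance=$1892.65 total_interest=$342.65
After 9 (month_end (apply 3% monthly interest)): balance=$1949.42 total_interest=$399.42

Answer: 399.42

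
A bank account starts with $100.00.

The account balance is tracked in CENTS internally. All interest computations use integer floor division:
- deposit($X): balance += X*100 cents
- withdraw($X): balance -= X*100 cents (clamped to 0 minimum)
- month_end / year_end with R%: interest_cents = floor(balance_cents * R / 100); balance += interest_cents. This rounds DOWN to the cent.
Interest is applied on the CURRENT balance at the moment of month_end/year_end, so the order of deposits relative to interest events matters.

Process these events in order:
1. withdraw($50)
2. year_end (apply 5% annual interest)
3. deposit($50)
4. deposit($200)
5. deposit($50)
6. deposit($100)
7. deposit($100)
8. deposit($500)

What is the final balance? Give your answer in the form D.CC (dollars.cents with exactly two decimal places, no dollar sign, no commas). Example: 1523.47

Answer: 1052.50

Derivation:
After 1 (withdraw($50)): balance=$50.00 total_interest=$0.00
After 2 (year_end (apply 5% annual interest)): balance=$52.50 total_interest=$2.50
After 3 (deposit($50)): balance=$102.50 total_interest=$2.50
After 4 (deposit($200)): balance=$302.50 total_interest=$2.50
After 5 (deposit($50)): balance=$352.50 total_interest=$2.50
After 6 (deposit($100)): balance=$452.50 total_interest=$2.50
After 7 (deposit($100)): balance=$552.50 total_interest=$2.50
After 8 (deposit($500)): balance=$1052.50 total_interest=$2.50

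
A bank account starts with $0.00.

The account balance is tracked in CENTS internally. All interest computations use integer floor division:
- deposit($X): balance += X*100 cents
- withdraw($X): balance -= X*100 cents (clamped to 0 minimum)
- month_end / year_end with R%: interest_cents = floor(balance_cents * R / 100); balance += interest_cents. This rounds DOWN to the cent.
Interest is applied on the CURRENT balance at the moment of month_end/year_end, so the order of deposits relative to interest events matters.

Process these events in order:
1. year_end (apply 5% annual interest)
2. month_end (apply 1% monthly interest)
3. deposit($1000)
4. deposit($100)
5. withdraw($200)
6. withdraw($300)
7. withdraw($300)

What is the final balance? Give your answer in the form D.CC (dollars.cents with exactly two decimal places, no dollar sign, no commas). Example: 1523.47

After 1 (year_end (apply 5% annual interest)): balance=$0.00 total_interest=$0.00
After 2 (month_end (apply 1% monthly interest)): balance=$0.00 total_interest=$0.00
After 3 (deposit($1000)): balance=$1000.00 total_interest=$0.00
After 4 (deposit($100)): balance=$1100.00 total_interest=$0.00
After 5 (withdraw($200)): balance=$900.00 total_interest=$0.00
After 6 (withdraw($300)): balance=$600.00 total_interest=$0.00
After 7 (withdraw($300)): balance=$300.00 total_interest=$0.00

Answer: 300.00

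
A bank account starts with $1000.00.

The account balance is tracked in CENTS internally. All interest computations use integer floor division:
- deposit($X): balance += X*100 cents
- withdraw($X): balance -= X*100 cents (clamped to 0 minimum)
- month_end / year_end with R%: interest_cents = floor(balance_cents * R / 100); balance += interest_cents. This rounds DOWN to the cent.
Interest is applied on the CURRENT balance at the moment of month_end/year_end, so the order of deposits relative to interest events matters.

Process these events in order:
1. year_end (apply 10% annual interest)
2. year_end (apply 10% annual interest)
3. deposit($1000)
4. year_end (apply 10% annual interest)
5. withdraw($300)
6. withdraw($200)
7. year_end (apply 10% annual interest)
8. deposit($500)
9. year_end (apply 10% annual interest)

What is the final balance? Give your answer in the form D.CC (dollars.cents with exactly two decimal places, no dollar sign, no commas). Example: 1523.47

Answer: 2886.51

Derivation:
After 1 (year_end (apply 10% annual interest)): balance=$1100.00 total_interest=$100.00
After 2 (year_end (apply 10% annual interest)): balance=$1210.00 total_interest=$210.00
After 3 (deposit($1000)): balance=$2210.00 total_interest=$210.00
After 4 (year_end (apply 10% annual interest)): balance=$2431.00 total_interest=$431.00
After 5 (withdraw($300)): balance=$2131.00 total_interest=$431.00
After 6 (withdraw($200)): balance=$1931.00 total_interest=$431.00
After 7 (year_end (apply 10% annual interest)): balance=$2124.10 total_interest=$624.10
After 8 (deposit($500)): balance=$2624.10 total_interest=$624.10
After 9 (year_end (apply 10% annual interest)): balance=$2886.51 total_interest=$886.51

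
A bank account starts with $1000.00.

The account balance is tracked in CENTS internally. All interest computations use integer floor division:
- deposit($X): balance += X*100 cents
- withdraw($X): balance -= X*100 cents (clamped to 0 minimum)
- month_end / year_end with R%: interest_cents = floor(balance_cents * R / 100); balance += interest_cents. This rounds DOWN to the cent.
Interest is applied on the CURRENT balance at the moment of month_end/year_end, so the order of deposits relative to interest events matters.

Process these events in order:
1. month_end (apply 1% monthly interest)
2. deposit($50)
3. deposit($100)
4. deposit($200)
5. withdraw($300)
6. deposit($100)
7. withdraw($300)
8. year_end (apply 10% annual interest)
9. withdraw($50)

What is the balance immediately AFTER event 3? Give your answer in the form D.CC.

After 1 (month_end (apply 1% monthly interest)): balance=$1010.00 total_interest=$10.00
After 2 (deposit($50)): balance=$1060.00 total_interest=$10.00
After 3 (deposit($100)): balance=$1160.00 total_interest=$10.00

Answer: 1160.00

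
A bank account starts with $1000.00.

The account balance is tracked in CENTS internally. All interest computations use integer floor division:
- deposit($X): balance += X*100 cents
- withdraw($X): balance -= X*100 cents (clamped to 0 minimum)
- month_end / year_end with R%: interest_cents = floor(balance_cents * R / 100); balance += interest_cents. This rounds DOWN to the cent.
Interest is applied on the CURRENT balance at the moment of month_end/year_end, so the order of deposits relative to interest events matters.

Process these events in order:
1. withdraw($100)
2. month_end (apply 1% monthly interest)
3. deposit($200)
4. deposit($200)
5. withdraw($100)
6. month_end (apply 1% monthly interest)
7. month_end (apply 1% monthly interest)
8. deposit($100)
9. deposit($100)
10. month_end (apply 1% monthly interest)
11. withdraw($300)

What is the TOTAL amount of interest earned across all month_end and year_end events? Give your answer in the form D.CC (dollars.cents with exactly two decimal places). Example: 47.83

After 1 (withdraw($100)): balance=$900.00 total_interest=$0.00
After 2 (month_end (apply 1% monthly interest)): balance=$909.00 total_interest=$9.00
After 3 (deposit($200)): balance=$1109.00 total_interest=$9.00
After 4 (deposit($200)): balance=$1309.00 total_interest=$9.00
After 5 (withdraw($100)): balance=$1209.00 total_interest=$9.00
After 6 (month_end (apply 1% monthly interest)): balance=$1221.09 total_interest=$21.09
After 7 (month_end (apply 1% monthly interest)): balance=$1233.30 total_interest=$33.30
After 8 (deposit($100)): balance=$1333.30 total_interest=$33.30
After 9 (deposit($100)): balance=$1433.30 total_interest=$33.30
After 10 (month_end (apply 1% monthly interest)): balance=$1447.63 total_interest=$47.63
After 11 (withdraw($300)): balance=$1147.63 total_interest=$47.63

Answer: 47.63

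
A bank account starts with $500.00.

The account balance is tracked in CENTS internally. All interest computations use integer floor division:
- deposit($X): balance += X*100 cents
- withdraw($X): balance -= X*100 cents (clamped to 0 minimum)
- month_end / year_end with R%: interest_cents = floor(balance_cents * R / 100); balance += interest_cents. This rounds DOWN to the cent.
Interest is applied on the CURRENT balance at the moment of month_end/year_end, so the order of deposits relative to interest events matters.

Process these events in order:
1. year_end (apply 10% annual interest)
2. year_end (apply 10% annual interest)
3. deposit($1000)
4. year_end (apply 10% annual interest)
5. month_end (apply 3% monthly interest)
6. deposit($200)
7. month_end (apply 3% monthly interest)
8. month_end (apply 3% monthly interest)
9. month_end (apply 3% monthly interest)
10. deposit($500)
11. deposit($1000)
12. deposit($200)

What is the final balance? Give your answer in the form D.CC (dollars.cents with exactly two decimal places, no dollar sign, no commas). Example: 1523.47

After 1 (year_end (apply 10% annual interest)): balance=$550.00 total_interest=$50.00
After 2 (year_end (apply 10% annual interest)): balance=$605.00 total_interest=$105.00
After 3 (deposit($1000)): balance=$1605.00 total_interest=$105.00
After 4 (year_end (apply 10% annual interest)): balance=$1765.50 total_interest=$265.50
After 5 (month_end (apply 3% monthly interest)): balance=$1818.46 total_interest=$318.46
After 6 (deposit($200)): balance=$2018.46 total_interest=$318.46
After 7 (month_end (apply 3% monthly interest)): balance=$2079.01 total_interest=$379.01
After 8 (month_end (apply 3% monthly interest)): balance=$2141.38 total_interest=$441.38
After 9 (month_end (apply 3% monthly interest)): balance=$2205.62 total_interest=$505.62
After 10 (deposit($500)): balance=$2705.62 total_interest=$505.62
After 11 (deposit($1000)): balance=$3705.62 total_interest=$505.62
After 12 (deposit($200)): balance=$3905.62 total_interest=$505.62

Answer: 3905.62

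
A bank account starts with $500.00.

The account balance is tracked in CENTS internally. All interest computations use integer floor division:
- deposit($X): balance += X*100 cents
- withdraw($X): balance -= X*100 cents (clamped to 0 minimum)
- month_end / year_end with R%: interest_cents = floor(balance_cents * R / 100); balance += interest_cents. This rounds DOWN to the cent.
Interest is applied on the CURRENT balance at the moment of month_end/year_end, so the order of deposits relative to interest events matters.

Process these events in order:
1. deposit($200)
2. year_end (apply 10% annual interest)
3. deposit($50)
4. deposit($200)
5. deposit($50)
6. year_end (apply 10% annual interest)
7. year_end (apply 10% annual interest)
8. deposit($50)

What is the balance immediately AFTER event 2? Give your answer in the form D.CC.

After 1 (deposit($200)): balance=$700.00 total_interest=$0.00
After 2 (year_end (apply 10% annual interest)): balance=$770.00 total_interest=$70.00

Answer: 770.00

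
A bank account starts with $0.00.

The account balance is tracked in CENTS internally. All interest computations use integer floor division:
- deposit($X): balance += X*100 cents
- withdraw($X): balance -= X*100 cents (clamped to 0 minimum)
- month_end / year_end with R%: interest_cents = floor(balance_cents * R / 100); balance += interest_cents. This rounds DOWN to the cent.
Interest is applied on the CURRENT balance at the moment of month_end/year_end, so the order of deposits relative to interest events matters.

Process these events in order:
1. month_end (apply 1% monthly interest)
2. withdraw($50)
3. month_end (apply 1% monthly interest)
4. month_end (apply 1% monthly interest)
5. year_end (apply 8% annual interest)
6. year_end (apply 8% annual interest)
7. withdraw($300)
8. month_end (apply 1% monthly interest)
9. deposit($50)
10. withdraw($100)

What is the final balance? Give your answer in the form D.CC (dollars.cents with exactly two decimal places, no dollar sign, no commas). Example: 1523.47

After 1 (month_end (apply 1% monthly interest)): balance=$0.00 total_interest=$0.00
After 2 (withdraw($50)): balance=$0.00 total_interest=$0.00
After 3 (month_end (apply 1% monthly interest)): balance=$0.00 total_interest=$0.00
After 4 (month_end (apply 1% monthly interest)): balance=$0.00 total_interest=$0.00
After 5 (year_end (apply 8% annual interest)): balance=$0.00 total_interest=$0.00
After 6 (year_end (apply 8% annual interest)): balance=$0.00 total_interest=$0.00
After 7 (withdraw($300)): balance=$0.00 total_interest=$0.00
After 8 (month_end (apply 1% monthly interest)): balance=$0.00 total_interest=$0.00
After 9 (deposit($50)): balance=$50.00 total_interest=$0.00
After 10 (withdraw($100)): balance=$0.00 total_interest=$0.00

Answer: 0.00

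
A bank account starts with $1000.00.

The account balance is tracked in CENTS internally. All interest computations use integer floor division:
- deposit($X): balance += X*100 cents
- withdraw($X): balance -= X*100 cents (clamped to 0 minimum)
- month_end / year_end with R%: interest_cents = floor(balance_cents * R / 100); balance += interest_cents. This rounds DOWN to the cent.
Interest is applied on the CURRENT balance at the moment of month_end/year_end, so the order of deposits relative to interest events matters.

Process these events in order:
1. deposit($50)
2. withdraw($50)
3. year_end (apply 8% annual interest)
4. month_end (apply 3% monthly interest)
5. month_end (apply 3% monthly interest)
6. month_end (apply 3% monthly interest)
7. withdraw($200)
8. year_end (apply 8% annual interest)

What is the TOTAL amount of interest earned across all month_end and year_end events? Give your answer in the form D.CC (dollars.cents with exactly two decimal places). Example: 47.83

After 1 (deposit($50)): balance=$1050.00 total_interest=$0.00
After 2 (withdraw($50)): balance=$1000.00 total_interest=$0.00
After 3 (year_end (apply 8% annual interest)): balance=$1080.00 total_interest=$80.00
After 4 (month_end (apply 3% monthly interest)): balance=$1112.40 total_interest=$112.40
After 5 (month_end (apply 3% monthly interest)): balance=$1145.77 total_interest=$145.77
After 6 (month_end (apply 3% monthly interest)): balance=$1180.14 total_interest=$180.14
After 7 (withdraw($200)): balance=$980.14 total_interest=$180.14
After 8 (year_end (apply 8% annual interest)): balance=$1058.55 total_interest=$258.55

Answer: 258.55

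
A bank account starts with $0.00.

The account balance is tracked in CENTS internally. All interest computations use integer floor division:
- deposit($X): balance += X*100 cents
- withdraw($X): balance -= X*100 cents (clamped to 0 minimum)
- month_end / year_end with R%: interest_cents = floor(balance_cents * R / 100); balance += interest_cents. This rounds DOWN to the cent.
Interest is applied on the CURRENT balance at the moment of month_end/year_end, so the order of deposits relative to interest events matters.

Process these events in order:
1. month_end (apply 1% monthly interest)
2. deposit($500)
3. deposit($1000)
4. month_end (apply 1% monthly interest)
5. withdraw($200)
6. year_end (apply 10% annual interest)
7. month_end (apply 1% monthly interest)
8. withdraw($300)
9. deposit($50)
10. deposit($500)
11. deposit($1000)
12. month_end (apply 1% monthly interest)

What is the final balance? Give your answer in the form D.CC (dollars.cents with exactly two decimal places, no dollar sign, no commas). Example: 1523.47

Answer: 2738.06

Derivation:
After 1 (month_end (apply 1% monthly interest)): balance=$0.00 total_interest=$0.00
After 2 (deposit($500)): balance=$500.00 total_interest=$0.00
After 3 (deposit($1000)): balance=$1500.00 total_interest=$0.00
After 4 (month_end (apply 1% monthly interest)): balance=$1515.00 total_interest=$15.00
After 5 (withdraw($200)): balance=$1315.00 total_interest=$15.00
After 6 (year_end (apply 10% annual interest)): balance=$1446.50 total_interest=$146.50
After 7 (month_end (apply 1% monthly interest)): balance=$1460.96 total_interest=$160.96
After 8 (withdraw($300)): balance=$1160.96 total_interest=$160.96
After 9 (deposit($50)): balance=$1210.96 total_interest=$160.96
After 10 (deposit($500)): balance=$1710.96 total_interest=$160.96
After 11 (deposit($1000)): balance=$2710.96 total_interest=$160.96
After 12 (month_end (apply 1% monthly interest)): balance=$2738.06 total_interest=$188.06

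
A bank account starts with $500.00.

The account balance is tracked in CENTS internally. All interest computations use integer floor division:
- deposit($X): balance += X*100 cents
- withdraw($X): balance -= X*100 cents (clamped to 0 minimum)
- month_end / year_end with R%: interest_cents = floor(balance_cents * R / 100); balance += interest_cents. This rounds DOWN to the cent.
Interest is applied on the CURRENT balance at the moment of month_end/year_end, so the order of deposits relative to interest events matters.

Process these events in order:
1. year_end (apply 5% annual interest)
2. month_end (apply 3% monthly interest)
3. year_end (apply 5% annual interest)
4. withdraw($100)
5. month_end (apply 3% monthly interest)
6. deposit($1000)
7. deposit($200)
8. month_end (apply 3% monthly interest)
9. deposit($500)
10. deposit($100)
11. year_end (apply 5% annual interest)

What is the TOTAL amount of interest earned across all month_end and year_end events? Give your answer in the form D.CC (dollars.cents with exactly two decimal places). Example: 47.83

Answer: 248.87

Derivation:
After 1 (year_end (apply 5% annual interest)): balance=$525.00 total_interest=$25.00
After 2 (month_end (apply 3% monthly interest)): balance=$540.75 total_interest=$40.75
After 3 (year_end (apply 5% annual interest)): balance=$567.78 total_interest=$67.78
After 4 (withdraw($100)): balance=$467.78 total_interest=$67.78
After 5 (month_end (apply 3% monthly interest)): balance=$481.81 total_interest=$81.81
After 6 (deposit($1000)): balance=$1481.81 total_interest=$81.81
After 7 (deposit($200)): balance=$1681.81 total_interest=$81.81
After 8 (month_end (apply 3% monthly interest)): balance=$1732.26 total_interest=$132.26
After 9 (deposit($500)): balance=$2232.26 total_interest=$132.26
After 10 (deposit($100)): balance=$2332.26 total_interest=$132.26
After 11 (year_end (apply 5% annual interest)): balance=$2448.87 total_interest=$248.87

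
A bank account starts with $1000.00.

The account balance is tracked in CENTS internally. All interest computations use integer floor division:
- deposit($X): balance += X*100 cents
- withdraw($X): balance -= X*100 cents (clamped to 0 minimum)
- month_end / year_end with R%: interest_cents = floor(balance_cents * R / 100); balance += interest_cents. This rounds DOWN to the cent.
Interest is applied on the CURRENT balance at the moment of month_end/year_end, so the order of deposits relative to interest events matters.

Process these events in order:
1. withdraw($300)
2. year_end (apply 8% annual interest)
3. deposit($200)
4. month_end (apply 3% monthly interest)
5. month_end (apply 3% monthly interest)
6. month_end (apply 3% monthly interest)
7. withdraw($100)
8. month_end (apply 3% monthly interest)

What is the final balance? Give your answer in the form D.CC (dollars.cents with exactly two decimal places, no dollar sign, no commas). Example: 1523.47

After 1 (withdraw($300)): balance=$700.00 total_interest=$0.00
After 2 (year_end (apply 8% annual interest)): balance=$756.00 total_interest=$56.00
After 3 (deposit($200)): balance=$956.00 total_interest=$56.00
After 4 (month_end (apply 3% monthly interest)): balance=$984.68 total_interest=$84.68
After 5 (month_end (apply 3% monthly interest)): balance=$1014.22 total_interest=$114.22
After 6 (month_end (apply 3% monthly interest)): balance=$1044.64 total_interest=$144.64
After 7 (withdraw($100)): balance=$944.64 total_interest=$144.64
After 8 (month_end (apply 3% monthly interest)): balance=$972.97 total_interest=$172.97

Answer: 972.97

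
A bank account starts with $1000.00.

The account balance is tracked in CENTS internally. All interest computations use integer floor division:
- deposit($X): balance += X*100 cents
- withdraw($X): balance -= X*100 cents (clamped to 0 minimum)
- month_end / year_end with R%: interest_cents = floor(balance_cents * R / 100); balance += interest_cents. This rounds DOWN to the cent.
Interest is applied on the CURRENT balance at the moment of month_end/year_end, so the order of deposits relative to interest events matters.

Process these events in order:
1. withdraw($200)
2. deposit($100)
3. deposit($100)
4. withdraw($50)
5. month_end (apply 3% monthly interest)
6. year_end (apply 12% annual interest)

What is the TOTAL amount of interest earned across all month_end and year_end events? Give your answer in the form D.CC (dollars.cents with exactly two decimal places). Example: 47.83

Answer: 145.92

Derivation:
After 1 (withdraw($200)): balance=$800.00 total_interest=$0.00
After 2 (deposit($100)): balance=$900.00 total_interest=$0.00
After 3 (deposit($100)): balance=$1000.00 total_interest=$0.00
After 4 (withdraw($50)): balance=$950.00 total_interest=$0.00
After 5 (month_end (apply 3% monthly interest)): balance=$978.50 total_interest=$28.50
After 6 (year_end (apply 12% annual interest)): balance=$1095.92 total_interest=$145.92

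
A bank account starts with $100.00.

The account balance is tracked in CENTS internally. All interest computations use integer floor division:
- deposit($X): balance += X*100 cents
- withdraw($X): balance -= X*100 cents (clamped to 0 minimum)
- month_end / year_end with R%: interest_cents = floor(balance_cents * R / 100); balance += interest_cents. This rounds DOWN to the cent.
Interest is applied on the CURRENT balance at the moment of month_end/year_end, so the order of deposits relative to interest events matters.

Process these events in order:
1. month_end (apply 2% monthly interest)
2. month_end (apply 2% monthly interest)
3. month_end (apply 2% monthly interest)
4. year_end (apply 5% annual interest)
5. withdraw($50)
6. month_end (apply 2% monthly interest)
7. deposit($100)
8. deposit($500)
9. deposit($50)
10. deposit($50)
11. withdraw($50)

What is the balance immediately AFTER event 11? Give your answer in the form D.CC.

Answer: 712.64

Derivation:
After 1 (month_end (apply 2% monthly interest)): balance=$102.00 total_interest=$2.00
After 2 (month_end (apply 2% monthly interest)): balance=$104.04 total_interest=$4.04
After 3 (month_end (apply 2% monthly interest)): balance=$106.12 total_interest=$6.12
After 4 (year_end (apply 5% annual interest)): balance=$111.42 total_interest=$11.42
After 5 (withdraw($50)): balance=$61.42 total_interest=$11.42
After 6 (month_end (apply 2% monthly interest)): balance=$62.64 total_interest=$12.64
After 7 (deposit($100)): balance=$162.64 total_interest=$12.64
After 8 (deposit($500)): balance=$662.64 total_interest=$12.64
After 9 (deposit($50)): balance=$712.64 total_interest=$12.64
After 10 (deposit($50)): balance=$762.64 total_interest=$12.64
After 11 (withdraw($50)): balance=$712.64 total_interest=$12.64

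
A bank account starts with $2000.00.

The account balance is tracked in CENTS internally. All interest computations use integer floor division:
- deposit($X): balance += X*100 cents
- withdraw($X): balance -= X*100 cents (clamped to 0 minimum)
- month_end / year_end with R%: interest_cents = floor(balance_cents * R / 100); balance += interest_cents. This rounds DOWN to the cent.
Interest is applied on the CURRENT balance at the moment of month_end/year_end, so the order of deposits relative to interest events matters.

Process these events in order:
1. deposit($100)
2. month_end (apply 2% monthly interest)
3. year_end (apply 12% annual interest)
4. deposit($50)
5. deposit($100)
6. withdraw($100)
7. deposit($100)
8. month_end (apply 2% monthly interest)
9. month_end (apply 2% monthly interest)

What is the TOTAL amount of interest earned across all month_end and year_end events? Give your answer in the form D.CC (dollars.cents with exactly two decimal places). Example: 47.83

Answer: 402.02

Derivation:
After 1 (deposit($100)): balance=$2100.00 total_interest=$0.00
After 2 (month_end (apply 2% monthly interest)): balance=$2142.00 total_interest=$42.00
After 3 (year_end (apply 12% annual interest)): balance=$2399.04 total_interest=$299.04
After 4 (deposit($50)): balance=$2449.04 total_interest=$299.04
After 5 (deposit($100)): balance=$2549.04 total_interest=$299.04
After 6 (withdraw($100)): balance=$2449.04 total_interest=$299.04
After 7 (deposit($100)): balance=$2549.04 total_interest=$299.04
After 8 (month_end (apply 2% monthly interest)): balance=$2600.02 total_interest=$350.02
After 9 (month_end (apply 2% monthly interest)): balance=$2652.02 total_interest=$402.02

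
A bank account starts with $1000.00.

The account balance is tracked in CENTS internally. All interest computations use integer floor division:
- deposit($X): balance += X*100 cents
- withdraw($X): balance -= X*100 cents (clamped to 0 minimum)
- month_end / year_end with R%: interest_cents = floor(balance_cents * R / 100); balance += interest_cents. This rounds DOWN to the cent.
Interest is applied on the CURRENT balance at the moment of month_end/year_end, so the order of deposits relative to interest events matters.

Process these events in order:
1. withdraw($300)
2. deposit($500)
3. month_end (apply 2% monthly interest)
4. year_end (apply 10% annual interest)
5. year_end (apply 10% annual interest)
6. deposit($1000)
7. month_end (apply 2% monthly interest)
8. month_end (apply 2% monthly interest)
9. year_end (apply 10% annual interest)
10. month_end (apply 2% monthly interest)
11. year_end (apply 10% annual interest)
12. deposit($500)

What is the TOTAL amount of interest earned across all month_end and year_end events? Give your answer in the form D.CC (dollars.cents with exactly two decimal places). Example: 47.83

Answer: 985.78

Derivation:
After 1 (withdraw($300)): balance=$700.00 total_interest=$0.00
After 2 (deposit($500)): balance=$1200.00 total_interest=$0.00
After 3 (month_end (apply 2% monthly interest)): balance=$1224.00 total_interest=$24.00
After 4 (year_end (apply 10% annual interest)): balance=$1346.40 total_interest=$146.40
After 5 (year_end (apply 10% annual interest)): balance=$1481.04 total_interest=$281.04
After 6 (deposit($1000)): balance=$2481.04 total_interest=$281.04
After 7 (month_end (apply 2% monthly interest)): balance=$2530.66 total_interest=$330.66
After 8 (month_end (apply 2% monthly interest)): balance=$2581.27 total_interest=$381.27
After 9 (year_end (apply 10% annual interest)): balance=$2839.39 total_interest=$639.39
After 10 (month_end (apply 2% monthly interest)): balance=$2896.17 total_interest=$696.17
After 11 (year_end (apply 10% annual interest)): balance=$3185.78 total_interest=$985.78
After 12 (deposit($500)): balance=$3685.78 total_interest=$985.78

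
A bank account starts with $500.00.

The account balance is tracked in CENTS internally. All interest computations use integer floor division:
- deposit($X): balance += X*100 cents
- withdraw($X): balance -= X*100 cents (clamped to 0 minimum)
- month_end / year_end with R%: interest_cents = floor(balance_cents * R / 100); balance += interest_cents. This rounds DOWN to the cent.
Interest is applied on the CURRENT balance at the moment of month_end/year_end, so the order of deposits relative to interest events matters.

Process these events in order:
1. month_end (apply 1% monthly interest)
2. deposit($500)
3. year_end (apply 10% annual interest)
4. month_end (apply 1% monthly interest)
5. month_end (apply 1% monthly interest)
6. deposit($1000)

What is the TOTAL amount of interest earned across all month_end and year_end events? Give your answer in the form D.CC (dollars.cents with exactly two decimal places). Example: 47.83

Answer: 127.71

Derivation:
After 1 (month_end (apply 1% monthly interest)): balance=$505.00 total_interest=$5.00
After 2 (deposit($500)): balance=$1005.00 total_interest=$5.00
After 3 (year_end (apply 10% annual interest)): balance=$1105.50 total_interest=$105.50
After 4 (month_end (apply 1% monthly interest)): balance=$1116.55 total_interest=$116.55
After 5 (month_end (apply 1% monthly interest)): balance=$1127.71 total_interest=$127.71
After 6 (deposit($1000)): balance=$2127.71 total_interest=$127.71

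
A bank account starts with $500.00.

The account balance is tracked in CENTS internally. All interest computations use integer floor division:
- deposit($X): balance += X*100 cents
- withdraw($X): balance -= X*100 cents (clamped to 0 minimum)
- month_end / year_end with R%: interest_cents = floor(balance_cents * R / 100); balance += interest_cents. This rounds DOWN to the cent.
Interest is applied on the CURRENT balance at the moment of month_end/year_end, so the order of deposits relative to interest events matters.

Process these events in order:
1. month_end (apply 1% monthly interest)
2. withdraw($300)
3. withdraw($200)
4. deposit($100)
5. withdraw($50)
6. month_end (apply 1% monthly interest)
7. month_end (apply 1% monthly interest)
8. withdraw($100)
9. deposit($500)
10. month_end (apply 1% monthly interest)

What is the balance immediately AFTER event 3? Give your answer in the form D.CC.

Answer: 5.00

Derivation:
After 1 (month_end (apply 1% monthly interest)): balance=$505.00 total_interest=$5.00
After 2 (withdraw($300)): balance=$205.00 total_interest=$5.00
After 3 (withdraw($200)): balance=$5.00 total_interest=$5.00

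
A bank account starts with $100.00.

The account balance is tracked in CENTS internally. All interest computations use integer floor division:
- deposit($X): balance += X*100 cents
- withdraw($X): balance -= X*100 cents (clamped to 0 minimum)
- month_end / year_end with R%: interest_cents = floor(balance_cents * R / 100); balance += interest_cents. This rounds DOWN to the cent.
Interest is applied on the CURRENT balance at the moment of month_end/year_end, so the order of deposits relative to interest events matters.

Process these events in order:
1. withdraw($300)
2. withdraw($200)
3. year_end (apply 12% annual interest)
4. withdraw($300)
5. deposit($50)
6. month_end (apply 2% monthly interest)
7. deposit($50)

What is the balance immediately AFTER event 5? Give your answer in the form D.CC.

Answer: 50.00

Derivation:
After 1 (withdraw($300)): balance=$0.00 total_interest=$0.00
After 2 (withdraw($200)): balance=$0.00 total_interest=$0.00
After 3 (year_end (apply 12% annual interest)): balance=$0.00 total_interest=$0.00
After 4 (withdraw($300)): balance=$0.00 total_interest=$0.00
After 5 (deposit($50)): balance=$50.00 total_interest=$0.00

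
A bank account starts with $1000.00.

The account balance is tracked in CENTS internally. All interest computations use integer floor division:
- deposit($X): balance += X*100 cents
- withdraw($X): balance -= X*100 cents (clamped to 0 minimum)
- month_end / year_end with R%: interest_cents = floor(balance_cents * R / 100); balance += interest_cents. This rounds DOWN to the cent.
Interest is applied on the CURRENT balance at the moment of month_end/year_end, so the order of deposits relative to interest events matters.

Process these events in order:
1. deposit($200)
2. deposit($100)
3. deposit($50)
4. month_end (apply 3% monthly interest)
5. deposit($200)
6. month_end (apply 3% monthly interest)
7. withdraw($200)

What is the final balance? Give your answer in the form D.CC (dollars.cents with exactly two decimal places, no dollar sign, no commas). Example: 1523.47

Answer: 1438.21

Derivation:
After 1 (deposit($200)): balance=$1200.00 total_interest=$0.00
After 2 (deposit($100)): balance=$1300.00 total_interest=$0.00
After 3 (deposit($50)): balance=$1350.00 total_interest=$0.00
After 4 (month_end (apply 3% monthly interest)): balance=$1390.50 total_interest=$40.50
After 5 (deposit($200)): balance=$1590.50 total_interest=$40.50
After 6 (month_end (apply 3% monthly interest)): balance=$1638.21 total_interest=$88.21
After 7 (withdraw($200)): balance=$1438.21 total_interest=$88.21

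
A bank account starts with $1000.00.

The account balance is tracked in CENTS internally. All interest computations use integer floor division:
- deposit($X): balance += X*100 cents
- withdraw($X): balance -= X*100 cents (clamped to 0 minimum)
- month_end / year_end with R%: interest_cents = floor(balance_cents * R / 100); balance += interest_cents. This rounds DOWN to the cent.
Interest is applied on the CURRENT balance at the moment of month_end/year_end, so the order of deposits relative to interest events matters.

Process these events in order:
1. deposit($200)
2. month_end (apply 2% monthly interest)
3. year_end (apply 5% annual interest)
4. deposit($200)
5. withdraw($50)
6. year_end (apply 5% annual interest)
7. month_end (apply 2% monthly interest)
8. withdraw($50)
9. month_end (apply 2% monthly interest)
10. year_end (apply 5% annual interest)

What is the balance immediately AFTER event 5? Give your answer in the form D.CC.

After 1 (deposit($200)): balance=$1200.00 total_interest=$0.00
After 2 (month_end (apply 2% monthly interest)): balance=$1224.00 total_interest=$24.00
After 3 (year_end (apply 5% annual interest)): balance=$1285.20 total_interest=$85.20
After 4 (deposit($200)): balance=$1485.20 total_interest=$85.20
After 5 (withdraw($50)): balance=$1435.20 total_interest=$85.20

Answer: 1435.20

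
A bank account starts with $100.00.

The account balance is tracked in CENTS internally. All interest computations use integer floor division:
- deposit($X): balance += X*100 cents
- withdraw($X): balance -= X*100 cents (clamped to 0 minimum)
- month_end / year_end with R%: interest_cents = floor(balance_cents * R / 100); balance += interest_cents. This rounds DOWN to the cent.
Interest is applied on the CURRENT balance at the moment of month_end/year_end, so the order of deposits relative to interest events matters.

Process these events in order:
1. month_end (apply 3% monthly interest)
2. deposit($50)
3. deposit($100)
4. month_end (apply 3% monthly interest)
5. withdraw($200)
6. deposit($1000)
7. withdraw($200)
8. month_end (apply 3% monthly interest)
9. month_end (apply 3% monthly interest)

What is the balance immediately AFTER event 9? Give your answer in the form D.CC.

Answer: 912.99

Derivation:
After 1 (month_end (apply 3% monthly interest)): balance=$103.00 total_interest=$3.00
After 2 (deposit($50)): balance=$153.00 total_interest=$3.00
After 3 (deposit($100)): balance=$253.00 total_interest=$3.00
After 4 (month_end (apply 3% monthly interest)): balance=$260.59 total_interest=$10.59
After 5 (withdraw($200)): balance=$60.59 total_interest=$10.59
After 6 (deposit($1000)): balance=$1060.59 total_interest=$10.59
After 7 (withdraw($200)): balance=$860.59 total_interest=$10.59
After 8 (month_end (apply 3% monthly interest)): balance=$886.40 total_interest=$36.40
After 9 (month_end (apply 3% monthly interest)): balance=$912.99 total_interest=$62.99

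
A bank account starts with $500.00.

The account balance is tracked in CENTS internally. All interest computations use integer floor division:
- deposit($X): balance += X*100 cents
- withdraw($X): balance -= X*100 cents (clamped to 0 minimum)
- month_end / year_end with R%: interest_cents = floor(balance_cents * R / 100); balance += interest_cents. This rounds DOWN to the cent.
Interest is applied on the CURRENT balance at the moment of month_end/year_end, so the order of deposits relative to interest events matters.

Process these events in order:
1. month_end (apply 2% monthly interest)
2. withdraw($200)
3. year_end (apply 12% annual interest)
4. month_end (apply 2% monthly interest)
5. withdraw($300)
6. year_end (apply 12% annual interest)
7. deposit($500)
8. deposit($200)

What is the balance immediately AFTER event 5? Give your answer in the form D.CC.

Answer: 54.14

Derivation:
After 1 (month_end (apply 2% monthly interest)): balance=$510.00 total_interest=$10.00
After 2 (withdraw($200)): balance=$310.00 total_interest=$10.00
After 3 (year_end (apply 12% annual interest)): balance=$347.20 total_interest=$47.20
After 4 (month_end (apply 2% monthly interest)): balance=$354.14 total_interest=$54.14
After 5 (withdraw($300)): balance=$54.14 total_interest=$54.14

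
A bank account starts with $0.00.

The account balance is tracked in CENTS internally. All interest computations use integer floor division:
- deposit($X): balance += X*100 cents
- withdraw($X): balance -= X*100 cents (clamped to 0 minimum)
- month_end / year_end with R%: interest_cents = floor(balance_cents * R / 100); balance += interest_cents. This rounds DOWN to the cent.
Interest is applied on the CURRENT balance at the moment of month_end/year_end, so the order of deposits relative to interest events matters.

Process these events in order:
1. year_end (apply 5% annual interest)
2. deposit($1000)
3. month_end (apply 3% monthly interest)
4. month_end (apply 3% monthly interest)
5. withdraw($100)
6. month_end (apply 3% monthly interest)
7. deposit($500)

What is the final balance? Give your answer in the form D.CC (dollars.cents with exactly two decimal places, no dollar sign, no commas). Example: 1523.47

Answer: 1489.72

Derivation:
After 1 (year_end (apply 5% annual interest)): balance=$0.00 total_interest=$0.00
After 2 (deposit($1000)): balance=$1000.00 total_interest=$0.00
After 3 (month_end (apply 3% monthly interest)): balance=$1030.00 total_interest=$30.00
After 4 (month_end (apply 3% monthly interest)): balance=$1060.90 total_interest=$60.90
After 5 (withdraw($100)): balance=$960.90 total_interest=$60.90
After 6 (month_end (apply 3% monthly interest)): balance=$989.72 total_interest=$89.72
After 7 (deposit($500)): balance=$1489.72 total_interest=$89.72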